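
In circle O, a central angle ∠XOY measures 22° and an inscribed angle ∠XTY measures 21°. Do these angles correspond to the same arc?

By the inscribed angle theorem, the inscribed angle for a central angle of 22° should be 22° / 2 = 11°.
The given inscribed angle is 21°, which does not equal 11°.
Therefore, no, they do not correspond to the same arc.

No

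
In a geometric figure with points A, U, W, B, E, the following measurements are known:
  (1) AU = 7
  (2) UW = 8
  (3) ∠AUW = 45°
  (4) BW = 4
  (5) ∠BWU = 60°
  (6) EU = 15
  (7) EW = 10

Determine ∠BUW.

Step 1: By the law of cosines on triangle UWB: UB² = 8² + 4² − 2·8·4·cos(60°) = 48, so UB = 4·√3.
Step 2: By the inverse law of cosines on triangle BUW: cos(∠BUW) = ((4·√3)² + 8² − 4²) / (2·4·√3·8) = 96/110.85 = 0.866, so ∠BUW = 30°.

Therefore, the measure of angle ∠BUW = 30°.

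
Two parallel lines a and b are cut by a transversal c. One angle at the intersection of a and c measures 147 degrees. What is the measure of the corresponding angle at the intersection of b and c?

When a transversal crosses parallel lines, angles in the same position at each intersection are called corresponding angles.
These are always equal, so the answer is 147 degrees.

147 degrees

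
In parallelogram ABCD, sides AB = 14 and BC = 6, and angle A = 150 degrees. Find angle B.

Opposite sides of a parallelogram are parallel, so consecutive angles form co-interior angles on a transversal.
Co-interior angles sum to 180°, giving angle B = 180 - 150 = 30 degrees.

30 degrees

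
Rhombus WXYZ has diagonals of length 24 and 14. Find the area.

Area of a rhombus = (d1 * d2) / 2
Area = (24 * 14) / 2
Area = 336 / 2
Area = 168

168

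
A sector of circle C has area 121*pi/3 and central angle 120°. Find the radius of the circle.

Sector area A = πr² × θ/360, so r² = 360A / (πθ).
r² = 360 × 121*pi/3 / (π × 120)
r² = 121
r = 11

11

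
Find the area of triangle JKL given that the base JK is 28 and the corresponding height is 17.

A triangle's area is half the area of a rectangle with the same base and height.
Area = (1/2) * 28 * 17 = 238.

238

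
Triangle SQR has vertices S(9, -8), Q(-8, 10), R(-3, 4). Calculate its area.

Using the Shoelace formula for a triangle:
Area = (1/2)|x0(y1 - y2) + x1(y2 - y0) + x2(y0 - y1)|
Area = (1/2)|9(10 - 4) + -8(4 - -8) + -3(-8 - 10)|
Area = (1/2)|54 + -96 + 54|
Area = (1/2)|12|
Area = (1/2)(12)
Area = 6

6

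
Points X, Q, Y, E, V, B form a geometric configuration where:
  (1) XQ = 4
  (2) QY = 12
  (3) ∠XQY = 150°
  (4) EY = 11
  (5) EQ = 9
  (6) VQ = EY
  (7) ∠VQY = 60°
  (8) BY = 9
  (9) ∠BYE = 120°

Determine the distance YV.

From the given relations: VQ = EY = 11.
Step 1: By the law of cosines on triangle YQV: YV² = 12² + 11² − 2·12·11·cos(60°) = 133, so YV = √133.

Therefore, the length of YV = √133.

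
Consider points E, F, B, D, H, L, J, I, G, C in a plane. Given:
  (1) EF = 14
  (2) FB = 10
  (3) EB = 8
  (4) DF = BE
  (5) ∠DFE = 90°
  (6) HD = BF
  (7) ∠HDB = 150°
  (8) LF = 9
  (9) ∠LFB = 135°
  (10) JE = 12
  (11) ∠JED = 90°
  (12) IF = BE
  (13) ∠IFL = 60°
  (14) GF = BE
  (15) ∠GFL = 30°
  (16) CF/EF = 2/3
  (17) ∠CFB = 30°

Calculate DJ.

From the given relations: DF = BE = 8.
Step 1: By the law of cosines on triangle EFD: ED² = 14² + 8² − 2·14·8·cos(90°) = 260, so ED = 2·√65.
Step 2: By the law of cosines on triangle DEJ: DJ² = (2·√65)² + 12² − 2·2·√65·12·cos(90°) = 404, so DJ = 2·√101.

Therefore, the length of DJ = 2·√101.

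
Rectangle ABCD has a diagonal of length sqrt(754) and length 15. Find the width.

The diagonal of a rectangle forms a right triangle with the two sides.
Rearranging the Pythagorean theorem: missing side = sqrt(d^2 - known^2).
= sqrt(754 - 225) = sqrt(529) = 23.

23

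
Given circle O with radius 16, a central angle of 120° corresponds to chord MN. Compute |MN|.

Drop a perpendicular from the center to the chord, bisecting both the chord and the central angle.
Each half-chord = r sin(θ/2) = 16 sin(60°).
The full chord = 2 × 16 × sin(60°) = 16*sqrt(3).

16*sqrt(3)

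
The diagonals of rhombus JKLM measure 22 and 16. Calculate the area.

Area = (22 * 16) / 2 = 352 / 2 = 176

176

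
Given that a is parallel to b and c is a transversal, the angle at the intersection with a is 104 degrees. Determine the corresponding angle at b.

When a transversal crosses parallel lines, angles in the same position at each intersection are called corresponding angles.
These are always equal, so the answer is 104 degrees.

104 degrees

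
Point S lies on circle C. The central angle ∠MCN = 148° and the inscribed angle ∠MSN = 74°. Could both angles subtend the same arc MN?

By the inscribed angle theorem, if both angles subtend the same arc, the inscribed angle must be half the central angle.
Half of 148° = 74°, which equals the given inscribed angle of 74°.
Therefore, yes, they correspond to the same arc.

Yes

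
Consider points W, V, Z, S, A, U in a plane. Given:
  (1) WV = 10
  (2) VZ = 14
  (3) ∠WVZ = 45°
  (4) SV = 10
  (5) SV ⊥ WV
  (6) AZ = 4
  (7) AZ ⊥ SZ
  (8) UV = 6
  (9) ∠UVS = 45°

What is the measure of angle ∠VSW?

Step 1: By the law of cosines on triangle SVW: SW² = 10² + 10² − 2·10·10·cos(90°) = 200, so SW = 10·√2.
Step 2: By the inverse law of cosines on triangle VSW: cos(∠VSW) = (10² + (10·√2)² − 10²) / (2·10·10·√2) = 200/282.84 = 0.7071, so ∠VSW = 45°.

Therefore, the measure of angle ∠VSW = 45°.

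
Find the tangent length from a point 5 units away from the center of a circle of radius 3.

Let T be the point of tangency. Then OT ⊥ AT (radius ⊥ tangent).
In right triangle OTA: OA² = OT² + AT²
5² = 3² + AT²
AT² = 16, AT = 4

4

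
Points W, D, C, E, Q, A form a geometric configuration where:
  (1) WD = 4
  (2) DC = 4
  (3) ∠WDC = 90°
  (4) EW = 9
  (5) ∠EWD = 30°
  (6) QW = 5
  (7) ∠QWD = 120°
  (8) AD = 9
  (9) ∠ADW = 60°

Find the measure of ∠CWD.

Step 1: By the law of cosines on triangle WDC: WC² = 4² + 4² − 2·4·4·cos(90°) = 32, so WC = 4·√2.
Step 2: By the inverse law of cosines on triangle CWD: cos(∠CWD) = ((4·√2)² + 4² − 4²) / (2·4·√2·4) = 32/45.25 = 0.7071, so ∠CWD = 45°.

Therefore, the measure of angle ∠CWD = 45°.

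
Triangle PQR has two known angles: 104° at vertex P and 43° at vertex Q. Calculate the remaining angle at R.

angle R = 180 - 104 - 43 = 33 degrees.

33 degrees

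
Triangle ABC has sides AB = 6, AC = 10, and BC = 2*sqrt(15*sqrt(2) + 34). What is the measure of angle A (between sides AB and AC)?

When all three sides of a triangle are known, the law of cosines can be rearranged to find any angle.
cos(C) = (a² + b² - c²) / (2ab) gives cos(A) = -sqrt(2)/2.
Taking the inverse cosine: A = 135°.

135°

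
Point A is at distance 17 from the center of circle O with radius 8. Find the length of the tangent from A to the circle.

tangent = √(d² - r²) = √(17² - 8²) = √(289 - 64) = √225 = 15

15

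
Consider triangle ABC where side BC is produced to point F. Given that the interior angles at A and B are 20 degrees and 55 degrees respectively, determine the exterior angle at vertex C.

Exterior angle = 20 + 55 = 75 degrees (exterior angle theorem).

75 degrees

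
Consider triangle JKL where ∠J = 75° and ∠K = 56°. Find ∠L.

angle L = 180 - 75 - 56 = 49 degrees.

49 degrees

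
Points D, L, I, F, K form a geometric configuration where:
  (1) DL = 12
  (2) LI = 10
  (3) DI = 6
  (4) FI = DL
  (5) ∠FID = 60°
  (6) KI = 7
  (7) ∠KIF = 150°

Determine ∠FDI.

From the given relations: FI = DL = 12.
Step 1: By the law of cosines on triangle DIF: DF² = 6² + 12² − 2·6·12·cos(60°) = 108, so DF = 6·√3.
Step 2: By the inverse law of cosines on triangle FDI: cos(∠FDI) = ((6·√3)² + 6² − 12²) / (2·6·√3·6) = 0/124.71 = 0, so ∠FDI = 90°.

Therefore, the measure of angle ∠FDI = 90°.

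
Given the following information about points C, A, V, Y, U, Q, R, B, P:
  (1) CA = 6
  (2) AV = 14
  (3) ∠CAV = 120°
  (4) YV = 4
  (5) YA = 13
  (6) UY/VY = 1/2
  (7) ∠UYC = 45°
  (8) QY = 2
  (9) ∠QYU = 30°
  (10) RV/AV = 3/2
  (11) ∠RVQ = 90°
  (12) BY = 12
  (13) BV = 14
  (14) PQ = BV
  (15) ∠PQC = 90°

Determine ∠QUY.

From the given relations: UY = 1/2·VY = 1/2·4 = 2.
Step 1: By the law of cosines on triangle UYQ: UQ² = 2² + 2² − 2·2·2·cos(30°) = 1.07, so UQ ≈ 1.04.
Step 2: By the inverse law of cosines on triangle QUY: cos(∠QUY) = (1.04² + 2² − 2²) / (2·1.04·2) = 1.07/4.14 = 0.2588, so ∠QUY = 75°.

Therefore, the measure of angle ∠QUY = 75°.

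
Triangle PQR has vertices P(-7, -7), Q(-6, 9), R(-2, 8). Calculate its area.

The Shoelace formula computes the area from vertex coordinates by summing cross products.
For vertices (-7,-7), (-6,9), (-2,8):
Signed sum = -7*9 - -6*-7 + -6*8 - -2*9 + -2*-7 - -7*8
= -105 + -30 + 70 = -65
Area = (1/2)|-65| = 65/2.

65/2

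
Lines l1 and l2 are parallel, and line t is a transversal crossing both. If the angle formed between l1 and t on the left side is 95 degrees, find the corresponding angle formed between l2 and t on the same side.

When a transversal crosses parallel lines, angles in the same position at each intersection are called corresponding angles.
These are always equal, so the answer is 95 degrees.

95 degrees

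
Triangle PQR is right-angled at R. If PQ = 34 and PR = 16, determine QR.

QR = sqrt(34^2 - 16^2) = sqrt(900) = 30

30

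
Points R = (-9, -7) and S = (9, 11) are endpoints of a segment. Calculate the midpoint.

The midpoint is the average of the coordinates:
x: (-9 + 9)/2 = 0
y: (-7 + 11)/2 = 2
Midpoint = (0, 2)

(0, 2)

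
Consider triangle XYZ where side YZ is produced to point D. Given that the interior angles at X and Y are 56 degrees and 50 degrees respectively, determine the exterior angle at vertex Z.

The interior angle at Z is 180 - 56 - 50 = 74 degrees.
The exterior angle and interior angle at Z are supplementary:
Exterior angle = 180 - 74 = 106 degrees.

106 degrees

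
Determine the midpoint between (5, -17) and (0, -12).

M = ((x₁ + x₂)/2, (y₁ + y₂)/2)
= ((5 + 0)/2, (-17 + -12)/2)
= (5/2, -29/2) = (5/2, -29/2)

(5/2, -29/2)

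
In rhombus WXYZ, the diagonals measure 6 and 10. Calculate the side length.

The diagonals of a rhombus bisect each other at right angles.
Half-diagonals: 6/2 = 3 and 10/2 = 5
side = sqrt(3^2 + 5^2)
side = sqrt(9 + 25)
side = sqrt(34)

sqrt(34)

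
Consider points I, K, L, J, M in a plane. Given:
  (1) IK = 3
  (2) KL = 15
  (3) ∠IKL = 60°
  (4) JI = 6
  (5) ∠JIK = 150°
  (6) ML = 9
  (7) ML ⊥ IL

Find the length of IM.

Step 1: By the law of cosines on triangle LKI: LI² = 15² + 3² − 2·15·3·cos(60°) = 189, so LI = 3·√21.
Step 2: By the law of cosines on triangle ILM: IM² = (3·√21)² + 9² − 2·3·√21·9·cos(90°) = 270, so IM = 3·√30.

Therefore, the length of IM = 3·√30.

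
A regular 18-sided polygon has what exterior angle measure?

Each exterior angle of a regular n-gon is 360 / n.
For n = 18: 360 / 18 = 20 degrees.

20 degrees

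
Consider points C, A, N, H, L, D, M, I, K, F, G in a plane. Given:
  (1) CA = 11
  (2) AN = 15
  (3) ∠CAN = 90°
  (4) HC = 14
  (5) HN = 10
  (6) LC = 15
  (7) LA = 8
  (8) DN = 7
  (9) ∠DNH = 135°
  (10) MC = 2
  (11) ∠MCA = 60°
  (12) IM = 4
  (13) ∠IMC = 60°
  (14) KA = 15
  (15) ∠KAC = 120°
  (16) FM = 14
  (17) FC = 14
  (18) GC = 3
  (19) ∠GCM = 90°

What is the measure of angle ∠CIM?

Step 1: By the law of cosines on triangle IMC: IC² = 4² + 2² − 2·4·2·cos(60°) = 12, so IC = 2·√3.
Step 2: By the inverse law of cosines on triangle CIM: cos(∠CIM) = ((2·√3)² + 4² − 2²) / (2·2·√3·4) = 24/27.71 = 0.866, so ∠CIM = 30°.

Therefore, the measure of angle ∠CIM = 30°.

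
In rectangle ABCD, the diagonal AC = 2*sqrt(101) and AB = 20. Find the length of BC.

b = sqrt(d^2 - a^2) = sqrt(404 - 400) = sqrt(4) = 2

2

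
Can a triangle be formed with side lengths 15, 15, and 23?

Yes.
The triangle inequality requires that the sum of any two sides exceeds the third.
Here 15 + 15 = 30 > 23, so the condition is met.

Yes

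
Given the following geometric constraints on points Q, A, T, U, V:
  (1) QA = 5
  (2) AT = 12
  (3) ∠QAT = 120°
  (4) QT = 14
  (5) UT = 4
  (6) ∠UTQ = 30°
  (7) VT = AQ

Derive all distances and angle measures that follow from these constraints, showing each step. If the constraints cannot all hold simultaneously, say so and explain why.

These constraints are not satisfiable: (1), (2) and (4) fix all three sides of triangle QAT, so by the law of cosines cos(∠QAT) = (5² + 12² − 14²) / (2·5·12) = -0.2250, i.e. ∠QAT ≈ 103°, which contradicts (3) ∠QAT = 120°. No planar figure meets all of them, so nothing further can be derived.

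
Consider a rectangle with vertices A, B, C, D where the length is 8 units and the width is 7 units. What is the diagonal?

A rectangle's diagonal splits it into two right triangles, with the diagonal as the hypotenuse.
By the Pythagorean theorem, d^2 = 8^2 + 7^2 = 113.
Therefore d = sqrt(113).

sqrt(113)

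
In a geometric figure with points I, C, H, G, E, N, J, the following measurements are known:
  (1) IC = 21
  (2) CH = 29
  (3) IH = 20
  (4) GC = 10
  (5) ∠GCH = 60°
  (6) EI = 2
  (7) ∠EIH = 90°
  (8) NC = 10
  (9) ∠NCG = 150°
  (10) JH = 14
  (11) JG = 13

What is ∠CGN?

Step 1: By the law of cosines on triangle GCN: GN² = 10² + 10² − 2·10·10·cos(150°) = 373.21, so GN ≈ 19.32.
Step 2: By the inverse law of cosines on triangle CGN: cos(∠CGN) = (10² + 19.32² − 10²) / (2·10·19.32) = 373.21/386.37 = 0.9659, so ∠CGN = 15°.

Therefore, the measure of angle ∠CGN = 15°.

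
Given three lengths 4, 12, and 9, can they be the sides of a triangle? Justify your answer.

Yes.
The triangle inequality requires that the sum of any two sides exceeds the third.
Here 4 + 9 = 13 > 12, so the condition is met.

Yes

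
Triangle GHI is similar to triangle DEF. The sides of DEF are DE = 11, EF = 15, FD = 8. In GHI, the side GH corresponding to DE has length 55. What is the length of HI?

Since the triangles are similar, the ratio of corresponding sides is constant.
Scale factor k = GH / DE = 55 / 11 = 5
HI = k * EF = 5 * 15 = 75

75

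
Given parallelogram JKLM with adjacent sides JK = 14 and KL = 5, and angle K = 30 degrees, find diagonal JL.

Law of cosines: d^2 = 14^2 + 5^2 - 2(14)(5)cos(30°) = 221 - 70*sqrt(3), so d = sqrt(221 - 70*sqrt(3)).

sqrt(221 - 70*sqrt(3))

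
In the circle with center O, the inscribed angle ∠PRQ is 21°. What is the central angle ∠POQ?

Central angle = 2 × 21° = 42° (inscribed angle theorem).

42°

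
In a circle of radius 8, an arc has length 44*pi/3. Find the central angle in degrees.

The full circumference is 2πr = 16*pi.
The arc is 44*pi/3 / 16*pi = 11/12 of the full circle.
So the central angle = 11/12 × 360° = 330°.

330°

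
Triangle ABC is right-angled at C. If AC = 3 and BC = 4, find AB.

By the Pythagorean theorem: AB^2 = AC^2 + BC^2
AB^2 = 3^2 + 4^2 = 9 + 16 = 25
AB = sqrt(25) = 5

5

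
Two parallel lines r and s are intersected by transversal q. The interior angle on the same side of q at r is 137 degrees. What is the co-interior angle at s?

Co-interior (same-side interior) angles are between the parallel lines on the same side of the transversal.
Unlike corresponding or alternate interior angles, they are supplementary rather than equal.
So the angle = 180 - 137 = 43 degrees.

43 degrees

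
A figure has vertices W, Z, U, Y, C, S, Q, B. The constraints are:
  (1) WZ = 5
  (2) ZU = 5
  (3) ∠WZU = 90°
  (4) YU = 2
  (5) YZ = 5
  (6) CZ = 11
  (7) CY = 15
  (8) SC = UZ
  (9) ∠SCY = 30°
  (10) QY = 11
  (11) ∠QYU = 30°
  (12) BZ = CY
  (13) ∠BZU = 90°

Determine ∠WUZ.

Step 1: By the law of cosines on triangle UZW: UW² = 5² + 5² − 2·5·5·cos(90°) = 50, so UW = 5·√2.
Step 2: By the inverse law of cosines on triangle WUZ: cos(∠WUZ) = ((5·√2)² + 5² − 5²) / (2·5·√2·5) = 50/70.71 = 0.7071, so ∠WUZ = 45°.

Therefore, the measure of angle ∠WUZ = 45°.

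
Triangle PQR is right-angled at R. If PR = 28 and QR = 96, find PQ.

By the Pythagorean theorem: PQ^2 = PR^2 + QR^2
PQ^2 = 28^2 + 96^2 = 784 + 9216 = 10000
PQ = sqrt(10000) = 100

100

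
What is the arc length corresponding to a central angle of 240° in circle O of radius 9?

Arc length = 2πr × θ/360
= 2π × 9 × 2/3
= 12*pi

12*pi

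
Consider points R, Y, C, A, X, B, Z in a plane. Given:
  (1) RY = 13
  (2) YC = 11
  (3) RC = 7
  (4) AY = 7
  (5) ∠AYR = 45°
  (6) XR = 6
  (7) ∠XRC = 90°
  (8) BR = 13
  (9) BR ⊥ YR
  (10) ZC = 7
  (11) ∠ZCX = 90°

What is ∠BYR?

Step 1: By the law of cosines on triangle YRB: YB² = 13² + 13² − 2·13·13·cos(90°) = 338, so YB = 13·√2.
Step 2: By the inverse law of cosines on triangle BYR: cos(∠BYR) = ((13·√2)² + 13² − 13²) / (2·13·√2·13) = 338/478 = 0.7071, so ∠BYR = 45°.

Therefore, the measure of angle ∠BYR = 45°.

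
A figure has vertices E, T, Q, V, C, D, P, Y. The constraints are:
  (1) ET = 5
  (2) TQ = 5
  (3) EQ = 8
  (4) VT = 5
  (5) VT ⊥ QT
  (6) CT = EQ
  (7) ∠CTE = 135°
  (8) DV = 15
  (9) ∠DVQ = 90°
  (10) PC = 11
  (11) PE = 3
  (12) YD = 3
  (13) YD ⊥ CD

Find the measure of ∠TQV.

Step 1: By the law of cosines on triangle QTV: QV² = 5² + 5² − 2·5·5·cos(90°) = 50, so QV = 5·√2.
Step 2: By the inverse law of cosines on triangle TQV: cos(∠TQV) = (5² + (5·√2)² − 5²) / (2·5·5·√2) = 50/70.71 = 0.7071, so ∠TQV = 45°.

Therefore, the measure of angle ∠TQV = 45°.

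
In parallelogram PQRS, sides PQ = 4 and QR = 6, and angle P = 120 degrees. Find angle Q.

Opposite sides of a parallelogram are parallel, so consecutive angles form co-interior angles on a transversal.
Co-interior angles sum to 180°, giving angle Q = 180 - 120 = 60 degrees.

60 degrees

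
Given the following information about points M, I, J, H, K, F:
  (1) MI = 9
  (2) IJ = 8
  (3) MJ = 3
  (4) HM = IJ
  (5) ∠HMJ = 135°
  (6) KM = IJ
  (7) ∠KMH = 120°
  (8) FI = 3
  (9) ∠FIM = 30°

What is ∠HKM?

From the given relations: KM = IJ = 8; HM = IJ = 8.
Step 1: By the law of cosines on triangle KMH: KH² = 8² + 8² − 2·8·8·cos(120°) = 192, so KH = 8·√3.
Step 2: By the inverse law of cosines on triangle HKM: cos(∠HKM) = ((8·√3)² + 8² − 8²) / (2·8·√3·8) = 192/221.7 = 0.866, so ∠HKM = 30°.

Therefore, the measure of angle ∠HKM = 30°.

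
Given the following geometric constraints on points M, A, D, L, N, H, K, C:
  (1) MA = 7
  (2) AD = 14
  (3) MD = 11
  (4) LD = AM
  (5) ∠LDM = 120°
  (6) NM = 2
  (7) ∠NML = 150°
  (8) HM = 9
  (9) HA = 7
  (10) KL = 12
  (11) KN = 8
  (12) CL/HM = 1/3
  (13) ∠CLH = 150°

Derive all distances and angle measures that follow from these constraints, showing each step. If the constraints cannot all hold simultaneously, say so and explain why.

The constraints are consistent.

From the given relations:
  LD = AM = 7
  CL = 1/3·HM = 1/3·9 = 3

Step 1: From MD = 11, DL = 7, and ∠MDL = 120°, by the law of cosines:
  ML² = MD² + DL² - 2·MD·DL·cos(120°) = 121 + 49 + 77 = 247
  ML ≈ 15.72

Step 2: From MA = 7, MD = 11, AD = 14, by the inverse law of cosines:
  cos(∠AMD) = (MA² + MD² - AD²) / (2·MA·MD)
  ∠AMD = 99.72°

Step 3: From MA = 7, MH = 9, AH = 7, by the inverse law of cosines:
  cos(∠AMH) = (MA² + MH² - AH²) / (2·MA·MH)
  ∠AMH = 49.99°

Step 4: From AD = 14, AM = 7, DM = 11, by the inverse law of cosines:
  cos(∠DAM) = (AD² + AM² - DM²) / (2·AD·AM)
  ∠DAM = 50.75°

Step 5: From AH = 7, AM = 7, HM = 9, by the inverse law of cosines:
  cos(∠HAM) = (AH² + AM² - HM²) / (2·AH·AM)
  ∠HAM = 80.01°

Step 6: From DA = 14, DM = 11, AM = 7, by the inverse law of cosines:
  cos(∠ADM) = (DA² + DM² - AM²) / (2·DA·DM)
  ∠ADM = 29.53°

Step 7: From HA = 7, HM = 9, AM = 7, by the inverse law of cosines:
  cos(∠AHM) = (HA² + HM² - AM²) / (2·HA·HM)
  ∠AHM = 49.99°

Step 8: From LM = 15.72, MN = 2, and ∠LMN = 150°, by the law of cosines:
  LN² = LM² + MN² - 2·LM·MN·cos(150°) = 247 + 4 + 54.44 = 305.4
  LN ≈ 17.48

Step 9: From MD = 11, ML = 15.72, DL = 7, by the inverse law of cosines:
  cos(∠DML) = (MD² + ML² - DL²) / (2·MD·ML)
  ∠DML = 22.69°

Step 10: From LD = 7, LM = 15.72, DM = 11, by the inverse law of cosines:
  cos(∠DLM) = (LD² + LM² - DM²) / (2·LD·LM)
  ∠DLM = 37.31°

Step 11: From LK = 12, LN = 17.48, KN = 8, by the inverse law of cosines:
  cos(∠KLN) = (LK² + LN² - KN²) / (2·LK·LN)
  ∠KLN = 23.23°

Step 12: From LM = 15.72, LN = 17.48, MN = 2, by the inverse law of cosines:
  cos(∠MLN) = (LM² + LN² - MN²) / (2·LM·LN)
  ∠MLN = 3.28°

Step 13: From NK = 8, NL = 17.48, KL = 12, by the inverse law of cosines:
  cos(∠KNL) = (NK² + NL² - KL²) / (2·NK·NL)
  ∠KNL = 36.27°

Step 14: From NL = 17.48, NM = 2, LM = 15.72, by the inverse law of cosines:
  cos(∠LNM) = (NL² + NM² - LM²) / (2·NL·NM)
  ∠LNM = 26.72°

Step 15: From KL = 12, KN = 8, LN = 17.48, by the inverse law of cosines:
  cos(∠LKN) = (KL² + KN² - LN²) / (2·KL·KN)
  ∠LKN = 120.5°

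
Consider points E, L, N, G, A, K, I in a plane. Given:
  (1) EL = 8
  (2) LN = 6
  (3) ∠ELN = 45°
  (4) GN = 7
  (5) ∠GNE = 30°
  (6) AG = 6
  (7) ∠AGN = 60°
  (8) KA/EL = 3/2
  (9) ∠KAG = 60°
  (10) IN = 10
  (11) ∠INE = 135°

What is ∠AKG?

From the given relations: KA = 3/2·EL = 3/2·8 = 12.
Step 1: By the law of cosines on triangle KAG: KG² = 12² + 6² − 2·12·6·cos(60°) = 108, so KG = 6·√3.
Step 2: By the inverse law of cosines on triangle AKG: cos(∠AKG) = (12² + (6·√3)² − 6²) / (2·12·6·√3) = 216/249.42 = 0.866, so ∠AKG = 30°.

Therefore, the measure of angle ∠AKG = 30°.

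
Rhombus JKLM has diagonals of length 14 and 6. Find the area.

The diagonals of a rhombus divide it into four right triangles.
Each triangle has legs 14/ 2 = 7 and 6/2 = 3, so each has area (1/2)*7*3 = 21/2.
Four such triangles give total area = (d1 * d2) / 2 = 42.

42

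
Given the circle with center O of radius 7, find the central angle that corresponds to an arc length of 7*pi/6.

θ = 360 × 7*pi/6 / (2π × 7) = 30° (rearranging arc length formula).

30°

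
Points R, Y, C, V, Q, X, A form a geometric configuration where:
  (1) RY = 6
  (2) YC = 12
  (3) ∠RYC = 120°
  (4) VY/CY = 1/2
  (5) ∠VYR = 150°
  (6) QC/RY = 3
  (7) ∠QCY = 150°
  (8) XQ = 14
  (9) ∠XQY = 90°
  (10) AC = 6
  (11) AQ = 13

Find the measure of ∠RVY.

From the given relations: VY = 1/2·CY = 1/2·12 = 6.
Step 1: By the law of cosines on triangle VYR: VR² = 6² + 6² − 2·6·6·cos(150°) = 134.35, so VR ≈ 11.59.
Step 2: By the inverse law of cosines on triangle RVY: cos(∠RVY) = (11.59² + 6² − 6²) / (2·11.59·6) = 134.35/139.09 = 0.9659, so ∠RVY = 15°.

Therefore, the measure of angle ∠RVY = 15°.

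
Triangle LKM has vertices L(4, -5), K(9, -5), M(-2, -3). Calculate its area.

Using the Shoelace formula for a triangle:
Area = (1/2)|x0(y1 - y2) + x1(y2 - y0) + x2(y0 - y1)|
Area = (1/2)|4(-5 - -3) + 9(-3 - -5) + -2(-5 - -5)|
Area = (1/2)|-8 + 18 + 0|
Area = (1/2)|10|
Area = (1/2)(10)
Area = 5

5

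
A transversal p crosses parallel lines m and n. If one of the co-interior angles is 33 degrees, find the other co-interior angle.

Co-interior angles sum to 180: 180 - 33 = 147 degrees.

147 degrees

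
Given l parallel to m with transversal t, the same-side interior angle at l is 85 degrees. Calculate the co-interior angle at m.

Co-interior (same-side interior) angles are between the parallel lines on the same side of the transversal.
Unlike corresponding or alternate interior angles, they are supplementary rather than equal.
So the angle = 180 - 85 = 95 degrees.

95 degrees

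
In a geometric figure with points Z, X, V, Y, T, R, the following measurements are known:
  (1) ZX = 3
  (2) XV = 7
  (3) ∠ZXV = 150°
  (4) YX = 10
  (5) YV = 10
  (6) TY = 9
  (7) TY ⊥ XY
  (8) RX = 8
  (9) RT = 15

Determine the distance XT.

Step 1: By the law of cosines on triangle XYT: XT² = 10² + 9² − 2·10·9·cos(90°) = 181, so XT = √181.

Therefore, the length of XT = √181.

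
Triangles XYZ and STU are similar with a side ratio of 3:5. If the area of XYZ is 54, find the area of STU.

Area ratio = (3/5)^2 = 9/25. Area of STU = 54 * 25/9 = 150.

150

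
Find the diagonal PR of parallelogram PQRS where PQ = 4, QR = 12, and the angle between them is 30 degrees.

Using the law of cosines:
d^2 = 4^2 + 12^2 - 2(4)(12)cos(30 degrees)
d^2 = 16 + 144 - 96*sqrt(3)/2
d^2 = 160 - 48*sqrt(3)
d = 4*sqrt(10 - 3*sqrt(3))

4*sqrt(10 - 3*sqrt(3))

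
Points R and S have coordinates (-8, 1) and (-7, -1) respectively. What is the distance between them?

d = sqrt((1)^2 + (-2)^2) = sqrt(5)

sqrt(5)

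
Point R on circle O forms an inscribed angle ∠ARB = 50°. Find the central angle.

Central angle = 2 × 50° = 100° (inscribed angle theorem).

100°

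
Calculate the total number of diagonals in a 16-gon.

Each of the 16 vertices connects to 13 non-adjacent vertices via diagonals.
Total connections = 16 × 13 = 208, but each diagonal is counted twice.
Number of diagonals = 208 / 2 = 104.

104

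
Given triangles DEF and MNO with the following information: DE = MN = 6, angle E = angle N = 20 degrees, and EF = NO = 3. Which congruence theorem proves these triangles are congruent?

The given information matches SAS: Two pairs of corresponding sides and the included angle are equal (Side-Angle-Side).

SAS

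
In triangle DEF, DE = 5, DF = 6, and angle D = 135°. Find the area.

Area = (1/2) * DE * DF * sin(D)
Area = (1/2) * 5 * 6 * sin(135°)
Area = (1/2) * 5 * 6 * sqrt(2)/2
Area = 15*sqrt(2)/2

15*sqrt(2)/2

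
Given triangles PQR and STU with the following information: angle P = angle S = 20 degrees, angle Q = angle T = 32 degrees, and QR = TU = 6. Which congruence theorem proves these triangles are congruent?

The given information provides:
angle P = angle S = 20 degrees, angle Q = angle T = 32 degrees, and QR = TU = 6
This matches the AAS congruence theorem.
Two pairs of corresponding angles and a non-included side are equal (Angle-Angle-Side).

AAS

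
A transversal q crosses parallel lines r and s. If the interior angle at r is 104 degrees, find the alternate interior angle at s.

Alternate interior angles lie on opposite sides of the transversal, between the parallel lines.
By the alternate interior angle theorem, they are equal: 104 degrees.

104 degrees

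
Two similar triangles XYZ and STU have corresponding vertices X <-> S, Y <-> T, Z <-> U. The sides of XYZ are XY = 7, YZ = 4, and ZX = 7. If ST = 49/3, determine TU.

Similar triangles have proportional sides. Setting up the proportion:
ST / XY = TU / YZ
49/3 / 7 = TU / 4
TU = 4 * 49/3 / 7 = 28/3.

28/3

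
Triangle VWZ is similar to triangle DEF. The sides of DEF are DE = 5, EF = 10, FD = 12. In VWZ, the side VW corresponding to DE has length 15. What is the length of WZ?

k = 15/5 = 3. WZ = 3 * 10 = 30.

30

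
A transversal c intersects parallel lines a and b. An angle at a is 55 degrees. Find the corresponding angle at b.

When a transversal crosses parallel lines, angles in the same position at each intersection are called corresponding angles.
These are always equal, so the answer is 55 degrees.

55 degrees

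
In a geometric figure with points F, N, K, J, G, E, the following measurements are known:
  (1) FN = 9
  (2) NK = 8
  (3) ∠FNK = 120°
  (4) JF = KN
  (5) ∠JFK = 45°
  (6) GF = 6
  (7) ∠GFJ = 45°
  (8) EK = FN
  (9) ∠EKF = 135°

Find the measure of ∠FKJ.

From the given relations: JF = KN = 8.
Step 1: By the law of cosines on triangle KNF: KF² = 8² + 9² − 2·8·9·cos(120°) = 217, so KF ≈ 14.73.
Step 2: By the law of cosines on triangle KFJ: KJ² = 14.73² + 8² − 2·14.73·8·cos(45°) = 114.34, so KJ ≈ 10.69.
Step 3: By the inverse law of cosines on triangle FKJ: cos(∠FKJ) = (14.73² + 10.69² − 8²) / (2·14.73·10.69) = 267.34/315.03 = 0.8486, so ∠FKJ = 31.94°.

Therefore, the measure of angle ∠FKJ = 31.94°.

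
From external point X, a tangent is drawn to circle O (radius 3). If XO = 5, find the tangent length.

Let T be the point of tangency. Then OT ⊥ XT (radius ⊥ tangent).
In right triangle OTX: OX² = OT² + XT²
5² = 3² + XT²
XT² = 16, XT = 4

4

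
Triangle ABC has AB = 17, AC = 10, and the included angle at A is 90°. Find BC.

Since angle A = 90°, this is a right triangle and the law of cosines reduces to the Pythagorean theorem.
BC^2 = 17^2 + 10^2 = 389
BC = sqrt(389)

sqrt(389)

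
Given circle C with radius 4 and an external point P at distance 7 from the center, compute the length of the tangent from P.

The tangent, radius, and line from the external point to the center form a right triangle.
The right angle is where the tangent meets the radius.
By the Pythagorean theorem: tangent² + 4² = 7²
tangent² = 49 - 16 = 33
tangent = sqrt(33)

sqrt(33)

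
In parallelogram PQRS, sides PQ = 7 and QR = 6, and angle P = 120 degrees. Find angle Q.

In a parallelogram, consecutive angles are supplementary (sum to 180°).
angle Q = 180 - angle P
angle Q = 180 - 120
angle Q = 60 degrees

60 degrees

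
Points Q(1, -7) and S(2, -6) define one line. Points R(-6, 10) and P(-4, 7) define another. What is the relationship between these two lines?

Slope of line 1: m1 = (-6 - -7)/(2 - 1) = 1/1 = 1
Slope of line 2: m2 = (7 - 10)/(-4 - -6) = -3/2 = -3/2
For parallel lines we need equal slopes: 1 != -3/2.
For perpendicular lines we need m1*m2 = -1: (1)(-3/2) = -3/2 != -1.
Since neither condition holds, the lines are neither parallel nor perpendicular.

Neither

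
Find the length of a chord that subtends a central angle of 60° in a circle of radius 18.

Chord length = 2r sin(θ/2)
= 2 × 18 × sin(60°/2)
= 2 × 18 × sin(30°)
= 18

18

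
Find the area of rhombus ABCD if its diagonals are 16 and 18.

Area of a rhombus = (d1 * d2) / 2
Area = (16 * 18) / 2
Area = 288 / 2
Area = 144

144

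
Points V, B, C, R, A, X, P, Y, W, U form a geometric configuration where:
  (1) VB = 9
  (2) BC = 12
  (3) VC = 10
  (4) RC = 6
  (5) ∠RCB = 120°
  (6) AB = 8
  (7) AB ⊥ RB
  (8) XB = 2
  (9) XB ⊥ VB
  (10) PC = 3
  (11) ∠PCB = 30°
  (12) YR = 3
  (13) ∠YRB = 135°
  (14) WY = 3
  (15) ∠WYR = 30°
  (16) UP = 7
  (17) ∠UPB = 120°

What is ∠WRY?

Step 1: By the law of cosines on triangle RYW: RW² = 3² + 3² − 2·3·3·cos(30°) = 2.41, so RW ≈ 1.55.
Step 2: By the inverse law of cosines on triangle WRY: cos(∠WRY) = (1.55² + 3² − 3²) / (2·1.55·3) = 2.41/9.32 = 0.2588, so ∠WRY = 75°.

Therefore, the measure of angle ∠WRY = 75°.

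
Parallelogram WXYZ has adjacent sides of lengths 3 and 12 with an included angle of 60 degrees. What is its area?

Area = 3 * 12 * sin(60°) = 36 * sqrt(3)/2 = 18*sqrt(3)

18*sqrt(3)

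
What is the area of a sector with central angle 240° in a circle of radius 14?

Sector area = πr² × θ/360
= π × 14² × 2/3
= π × 196 × 2/3
= 392*pi/3

392*pi/3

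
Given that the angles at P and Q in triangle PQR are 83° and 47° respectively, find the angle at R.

By the triangle angle sum property, the three interior angles of any triangle add up to 180°.
We know angle P = 83° and angle Q = 47°, so their sum is 130°.
Therefore angle R = 180° - 130° = 50°.

50 degrees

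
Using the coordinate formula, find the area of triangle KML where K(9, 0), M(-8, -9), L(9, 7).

The Shoelace formula computes the area from vertex coordinates by summing cross products.
For vertices (9,0), (-8,-9), (9,7):
Signed sum = 9*-9 - -8*0 + -8*7 - 9*-9 + 9*0 - 9*7
= -81 + 25 + -63 = -119
Area = (1/2)|-119| = 119/2.

119/2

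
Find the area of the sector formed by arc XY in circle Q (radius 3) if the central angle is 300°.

Sector area = πr² × θ/360
= π × 3² × 5/6
= π × 9 × 5/6
= 15*pi/2

15*pi/2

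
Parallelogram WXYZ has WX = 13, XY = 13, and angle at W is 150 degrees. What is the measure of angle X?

Opposite sides of a parallelogram are parallel, so consecutive angles form co-interior angles on a transversal.
Co-interior angles sum to 180°, giving angle X = 180 - 150 = 30 degrees.

30 degrees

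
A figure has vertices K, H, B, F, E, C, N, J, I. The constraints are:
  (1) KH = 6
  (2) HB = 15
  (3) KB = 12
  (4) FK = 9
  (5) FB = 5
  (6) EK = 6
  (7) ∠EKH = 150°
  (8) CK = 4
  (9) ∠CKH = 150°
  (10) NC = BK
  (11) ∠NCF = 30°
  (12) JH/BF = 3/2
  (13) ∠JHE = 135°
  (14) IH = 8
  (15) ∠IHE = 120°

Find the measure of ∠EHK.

Step 1: By the law of cosines on triangle HKE: HE² = 6² + 6² − 2·6·6·cos(150°) = 134.35, so HE ≈ 11.59.
Step 2: By the inverse law of cosines on triangle EHK: cos(∠EHK) = (11.59² + 6² − 6²) / (2·11.59·6) = 134.35/139.09 = 0.9659, so ∠EHK = 15°.

Therefore, the measure of angle ∠EHK = 15°.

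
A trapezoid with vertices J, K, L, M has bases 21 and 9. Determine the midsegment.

The midsegment of a trapezoid = (base1 + base2) / 2
midsegment = (21 + 9) / 2
midsegment = 30 / 2
midsegment = 15

15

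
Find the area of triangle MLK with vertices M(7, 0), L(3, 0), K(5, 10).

Using the Shoelace formula for a triangle:
Area = (1/2)|x0(y1 - y2) + x1(y2 - y0) + x2(y0 - y1)|
Area = (1/2)|7(0 - 10) + 3(10 - 0) + 5(0 - 0)|
Area = (1/2)|-70 + 30 + 0|
Area = (1/2)|-40|
Area = (1/2)(40)
Area = 20

20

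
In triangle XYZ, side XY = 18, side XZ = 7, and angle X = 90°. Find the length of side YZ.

The included angle is 90°, so the triangle is right-angled at X. The opposite side YZ is the hypotenuse.
By the Pythagorean theorem: YZ = sqrt(18^2 + 7^2) = sqrt(373) = sqrt(373).

sqrt(373)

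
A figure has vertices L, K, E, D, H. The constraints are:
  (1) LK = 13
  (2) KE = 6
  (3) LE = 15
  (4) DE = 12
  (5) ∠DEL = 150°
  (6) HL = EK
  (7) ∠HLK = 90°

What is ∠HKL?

From the given relations: HL = EK = 6.
Step 1: By the law of cosines on triangle KLH: KH² = 13² + 6² − 2·13·6·cos(90°) = 205, so KH ≈ 14.32.
Step 2: By the inverse law of cosines on triangle HKL: cos(∠HKL) = (14.32² + 13² − 6²) / (2·14.32·13) = 338/372.26 = 0.908, so ∠HKL = 24.78°.

Therefore, the measure of angle ∠HKL = 24.78°.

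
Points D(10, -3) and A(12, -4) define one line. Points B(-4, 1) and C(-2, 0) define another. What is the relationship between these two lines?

Slope of line 1: m1 = (-4 - -3)/(12 - 10) = -1/2 = -1/2
Slope of line 2: m2 = (0 - 1)/(-2 - -4) = -1/2 = -1/2
Since m1 = m2 = -1/2, the lines are parallel.

Parallel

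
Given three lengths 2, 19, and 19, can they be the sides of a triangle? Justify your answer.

Yes.
The triangle inequality requires that the sum of any two sides exceeds the third.
Here 2 + 19 = 21 > 19, so the condition is met.

Yes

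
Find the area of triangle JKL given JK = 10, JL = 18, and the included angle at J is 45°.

Area = (1/2)(10)(18) sin(45°) = (1/2)(10)(18)(sqrt(2)/2) = 45*sqrt(2)

45*sqrt(2)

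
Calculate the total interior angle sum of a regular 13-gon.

The sum of interior angles of an n-sided polygon is (n - 2) * 180.
For n = 13: (13 - 2) * 180 = 11 * 180 = 1980 degrees.

1980 degrees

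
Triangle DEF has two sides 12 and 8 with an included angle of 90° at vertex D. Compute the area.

Area = (1/2)(12)(8) sin(90°) = (1/2)(12)(8)(1) = 48

48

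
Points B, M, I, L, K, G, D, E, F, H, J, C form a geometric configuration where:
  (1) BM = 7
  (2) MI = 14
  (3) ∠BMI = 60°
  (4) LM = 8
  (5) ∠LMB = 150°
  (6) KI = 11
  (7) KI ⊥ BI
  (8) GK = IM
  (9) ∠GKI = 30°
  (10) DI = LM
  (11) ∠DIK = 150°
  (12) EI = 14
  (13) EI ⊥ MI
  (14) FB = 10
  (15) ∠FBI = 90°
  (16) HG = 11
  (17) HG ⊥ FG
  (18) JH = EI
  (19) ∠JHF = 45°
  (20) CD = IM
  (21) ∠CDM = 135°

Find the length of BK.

Step 1: By the law of cosines on triangle BMI: BI² = 7² + 14² − 2·7·14·cos(60°) = 147, so BI = 7·√3.
Step 2: By the law of cosines on triangle BIK: BK² = (7·√3)² + 11² − 2·7·√3·11·cos(90°) = 268, so BK = 2·√67.

Therefore, the length of BK = 2·√67.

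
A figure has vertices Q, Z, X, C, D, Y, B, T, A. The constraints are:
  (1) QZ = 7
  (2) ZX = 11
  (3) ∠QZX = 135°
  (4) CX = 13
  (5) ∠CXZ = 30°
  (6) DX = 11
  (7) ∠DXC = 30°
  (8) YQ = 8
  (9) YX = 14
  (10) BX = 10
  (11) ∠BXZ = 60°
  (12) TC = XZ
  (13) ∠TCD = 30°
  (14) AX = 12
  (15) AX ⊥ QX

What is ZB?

Step 1: By the law of cosines on triangle ZXB: ZB² = 11² + 10² − 2·11·10·cos(60°) = 111, so ZB = √111.

Therefore, the length of ZB = √111.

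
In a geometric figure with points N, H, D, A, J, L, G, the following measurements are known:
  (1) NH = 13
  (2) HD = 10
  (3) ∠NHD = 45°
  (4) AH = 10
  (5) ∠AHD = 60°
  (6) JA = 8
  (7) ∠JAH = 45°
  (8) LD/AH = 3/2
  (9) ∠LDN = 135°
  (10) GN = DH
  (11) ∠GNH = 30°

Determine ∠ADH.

Step 1: By the law of cosines on triangle DHA: DA² = 10² + 10² − 2·10·10·cos(60°) = 100, so DA = 10.
Step 2: By the inverse law of cosines on triangle ADH: cos(∠ADH) = (10² + 10² − 10²) / (2·10·10) = 100/200 = 0.5, so ∠ADH = 60°.

Therefore, the measure of angle ∠ADH = 60°.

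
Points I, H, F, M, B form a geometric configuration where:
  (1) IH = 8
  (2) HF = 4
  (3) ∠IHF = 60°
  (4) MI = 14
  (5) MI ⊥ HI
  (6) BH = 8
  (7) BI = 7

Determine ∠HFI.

Step 1: By the law of cosines on triangle FHI: FI² = 4² + 8² − 2·4·8·cos(60°) = 48, so FI = 4·√3.
Step 2: By the inverse law of cosines on triangle HFI: cos(∠HFI) = (4² + (4·√3)² − 8²) / (2·4·4·√3) = 0/55.43 = 0, so ∠HFI = 90°.

Therefore, the measure of angle ∠HFI = 90°.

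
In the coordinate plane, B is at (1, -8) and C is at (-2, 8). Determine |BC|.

d = sqrt((-2 - 1)^2 + (8 - -8)^2)
d = sqrt(-3^2 + 16^2)
d = sqrt(9 + 256)
d = sqrt(265)

sqrt(265)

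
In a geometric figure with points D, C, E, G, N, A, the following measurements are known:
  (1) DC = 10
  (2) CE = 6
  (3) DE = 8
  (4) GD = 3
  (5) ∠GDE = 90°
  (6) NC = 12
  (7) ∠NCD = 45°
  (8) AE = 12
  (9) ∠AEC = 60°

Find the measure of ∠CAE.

Step 1: By the law of cosines on triangle AEC: AC² = 12² + 6² − 2·12·6·cos(60°) = 108, so AC = 6·√3.
Step 2: By the inverse law of cosines on triangle CAE: cos(∠CAE) = ((6·√3)² + 12² − 6²) / (2·6·√3·12) = 216/249.42 = 0.866, so ∠CAE = 30°.

Therefore, the measure of angle ∠CAE = 30°.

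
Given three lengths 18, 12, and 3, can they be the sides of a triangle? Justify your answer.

Check the triangle inequality: 12 + 3 = 15 ≤ 18.
Since the sum of two sides does not exceed the third, no triangle can be formed.

No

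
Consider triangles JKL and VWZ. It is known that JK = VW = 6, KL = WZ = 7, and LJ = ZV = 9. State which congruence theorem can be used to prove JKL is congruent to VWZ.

Consider the given information: JK = VW = 6, KL = WZ = 7, and LJ = ZV = 9
This is not ASA or AAS: ASA requires two angles and the side between them. AAS requires two angles and a non-included side.
The correct criterion is SSS. All three pairs of corresponding sides are equal (Side-Side-Side).

SSS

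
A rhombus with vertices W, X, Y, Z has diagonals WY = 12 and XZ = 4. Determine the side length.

In a rhombus, the diagonals bisect each other perpendicularly, creating four congruent right triangles.
Each triangle has legs 6 (half of 12) and 2 (half of 4).
The hypotenuse of each right triangle is a side of the rhombus:
side = sqrt(6^2 + 2^2) = sqrt(40) = 2*sqrt(10)

2*sqrt(10)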